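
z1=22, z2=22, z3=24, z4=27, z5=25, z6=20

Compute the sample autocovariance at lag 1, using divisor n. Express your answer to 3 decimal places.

0.648

Mean z̄ = (22 + 22 + 24 + 27 + 25 + 20)/6 = 23.3333
Deviations: -1.3333, -1.3333, 0.6667, 3.6667, 1.6667, -3.3333
Σ_{t=1}^{5}(z_t−z̄)(z_{t+1}−z̄) = 3.8889
γ_1 = 3.8889 / 6 = 0.648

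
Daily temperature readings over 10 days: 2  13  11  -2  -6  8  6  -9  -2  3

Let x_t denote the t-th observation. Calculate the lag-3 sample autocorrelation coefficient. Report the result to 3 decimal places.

Mean x̄ = (2 + 13 + 11 − 2 − 6 + 8 + 6 − 9 − 2 + 3)/10 = 2.4000
Numerator Σ_{t=1}^{7}(x_t−x̄)(x_{t+3}−x̄) = 18.3200
Denominator Σ(x_t−x̄)² = 470.4000
r_3 = 18.3200 / 470.4000 = 0.039

0.039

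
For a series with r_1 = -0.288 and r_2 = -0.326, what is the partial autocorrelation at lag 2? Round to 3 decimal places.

φ_{22} = (r_2 − r_1²) / (1 − r_1²)
r_1² = (-0.288)² = 0.082944
Numerator = -0.326 − 0.0829 = -0.4089; denominator = 1 − 0.0829 = 0.9171
φ_{22} = -0.4089 / 0.9171 = -0.446

-0.446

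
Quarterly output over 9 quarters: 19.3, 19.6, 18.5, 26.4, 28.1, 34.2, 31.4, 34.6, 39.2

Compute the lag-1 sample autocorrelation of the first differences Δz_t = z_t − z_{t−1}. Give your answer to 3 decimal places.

-0.428

First differences Δz: 0.3, -1.1, 7.9, 1.7, 6.1, -2.8, 3.2, 4.6
Mean of differences = 2.4875
Numerator Σ(Δz_t−Δz̄)(Δz_{t+1}−Δz̄) = -40.0402
Denominator Σ(Δz_t−Δz̄)² = 93.5488
r_1(Δz) = -40.0402 / 93.5488 = -0.428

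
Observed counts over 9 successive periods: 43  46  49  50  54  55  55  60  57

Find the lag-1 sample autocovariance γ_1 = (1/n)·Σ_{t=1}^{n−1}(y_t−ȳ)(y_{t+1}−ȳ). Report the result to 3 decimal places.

Mean ȳ = (43 + 46 + 49 + 50 + 54 + 55 + 55 + 60 + 57)/9 = 52.1111
Σ_{t=1}^{8}(y_t−ȳ)(y_{t+1}−ȳ) = 152.4321
γ_1 = 152.4321 / 9 = 16.937

16.937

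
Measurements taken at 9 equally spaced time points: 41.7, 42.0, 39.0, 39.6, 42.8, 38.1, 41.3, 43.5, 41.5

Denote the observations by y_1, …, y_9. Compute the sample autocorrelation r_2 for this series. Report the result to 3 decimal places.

Mean ȳ = (41.7 + 42.0 + 39.0 + 39.6 + 42.8 + 38.1 + 41.3 + 43.5 + 41.5)/9 = 41.0556
Numerator Σ_{t=1}^{7}(y_t−ȳ)(y_{t+2}−ȳ) = -8.6728
Denominator Σ(y_t−ȳ)² = 25.6622
r_2 = -8.6728 / 25.6622 = -0.338

-0.338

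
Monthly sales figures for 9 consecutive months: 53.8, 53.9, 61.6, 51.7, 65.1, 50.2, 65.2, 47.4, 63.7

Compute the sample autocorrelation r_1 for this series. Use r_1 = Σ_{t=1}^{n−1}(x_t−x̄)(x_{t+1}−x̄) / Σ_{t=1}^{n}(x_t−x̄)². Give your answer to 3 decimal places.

-0.845

Mean x̄ = (53.8 + 53.9 + 61.6 + 51.7 + 65.1 + 50.2 + 65.2 + 47.4 + 63.7)/9 = 56.9556
Numerator Σ_{t=1}^{8}(x_t−x̄)(x_{t+1}−x̄) = -325.7053
Denominator Σ(x_t−x̄)² = 385.2222
r_1 = -325.7053 / 385.2222 = -0.845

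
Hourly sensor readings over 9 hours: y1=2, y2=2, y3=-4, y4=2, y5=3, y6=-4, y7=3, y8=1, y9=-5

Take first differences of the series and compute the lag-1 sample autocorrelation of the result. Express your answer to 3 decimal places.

First differences Δy: 0, -6, 6, 1, -7, 7, -2, -6
Mean of differences = -0.8750
Numerator Σ(Δy_t−Δȳ)(Δy_{t+1}−Δȳ) = -89.6406
Denominator Σ(Δy_t−Δȳ)² = 204.8750
r_1(Δy) = -89.6406 / 204.8750 = -0.438

-0.438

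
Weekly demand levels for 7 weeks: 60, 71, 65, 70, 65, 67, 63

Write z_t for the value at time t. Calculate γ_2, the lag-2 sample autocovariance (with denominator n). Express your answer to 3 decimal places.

Mean z̄ = (60 + 71 + 65 + 70 + 65 + 67 + 63)/7 = 65.8571
Deviations: -5.8571, 5.1429, -0.8571, 4.1429, -0.8571, 1.1429, -2.8571
Σ_{t=1}^{5}(z_t−z̄)(z_{t+2}−z̄) = 34.2449
γ_2 = 34.2449 / 7 = 4.892

4.892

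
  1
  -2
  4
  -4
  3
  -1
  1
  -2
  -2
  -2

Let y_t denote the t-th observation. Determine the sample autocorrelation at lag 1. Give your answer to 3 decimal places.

Mean ȳ = (1 − 2 + 4 − 4 + 3 − 1 + 1 − 2 − 2 − 2)/10 = -0.4000
Numerator Σ_{t=1}^{9}(y_t−ȳ)(y_{t+1}−ȳ) = -37.3600
Denominator Σ(y_t−ȳ)² = 58.4000
r_1 = -37.3600 / 58.4000 = -0.640

-0.640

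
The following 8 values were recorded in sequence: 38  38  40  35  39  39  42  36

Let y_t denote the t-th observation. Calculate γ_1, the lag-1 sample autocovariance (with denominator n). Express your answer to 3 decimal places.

Mean ȳ = (38 + 38 + 40 + 35 + 39 + 39 + 42 + 36)/8 = 38.3750
Deviations: -0.3750, -0.3750, 1.6250, -3.3750, 0.6250, 0.6250, 3.6250, -2.3750
Σ_{t=1}^{7}(y_t−ȳ)(y_{t+1}−ȳ) = -14.0156
γ_1 = -14.0156 / 8 = -1.752

-1.752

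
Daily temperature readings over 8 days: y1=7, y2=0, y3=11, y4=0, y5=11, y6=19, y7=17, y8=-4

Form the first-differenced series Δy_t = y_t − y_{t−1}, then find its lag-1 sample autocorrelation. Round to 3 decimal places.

First differences Δy: -7, 11, -11, 11, 8, -2, -21
Mean of differences = -1.5714
Numerator Σ(Δy_t−Δȳ)(Δy_{t+1}−Δȳ) = -180.7551
Denominator Σ(Δy_t−Δȳ)² = 903.7143
r_1(Δy) = -180.7551 / 903.7143 = -0.200

-0.200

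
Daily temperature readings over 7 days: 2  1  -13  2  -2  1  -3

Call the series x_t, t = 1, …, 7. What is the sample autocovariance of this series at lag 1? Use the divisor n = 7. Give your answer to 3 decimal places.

Mean x̄ = (2 + 1 − 13 + 2 − 2 + 1 − 3)/7 = -1.7143
Deviations: 3.7143, 2.7143, -11.2857, 3.7143, -0.2857, 2.7143, -1.2857
Σ_{t=1}^{6}(x_t−x̄)(x_{t+1}−x̄) = -67.7959
γ_1 = -67.7959 / 7 = -9.685

-9.685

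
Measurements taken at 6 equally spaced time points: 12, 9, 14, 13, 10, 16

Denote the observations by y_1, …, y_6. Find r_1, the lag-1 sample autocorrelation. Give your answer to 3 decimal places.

-0.403

Mean ȳ = (12 + 9 + 14 + 13 + 10 + 16)/6 = 12.3333
Deviations from mean: -0.3333, -3.3333, 1.6667, 0.6667, -2.3333, 3.6667
Σ(y_t−ȳ)(y_{t+1}−ȳ) = (1.1111) + (-5.5556) + (1.1111) + (-1.5556) + (-8.5556) = -13.4444
Denominator Σ(y_t−ȳ)² = 33.3333
r_1 = -13.4444 / 33.3333 = -0.403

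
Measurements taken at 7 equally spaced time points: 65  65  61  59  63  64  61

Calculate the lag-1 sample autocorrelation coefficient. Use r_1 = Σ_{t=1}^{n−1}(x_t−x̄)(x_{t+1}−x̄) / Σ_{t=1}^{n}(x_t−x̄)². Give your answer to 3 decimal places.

0.143

Mean x̄ = (65 + 65 + 61 + 59 + 63 + 64 + 61)/7 = 62.5714
Deviations from mean: 2.4286, 2.4286, -1.5714, -3.5714, 0.4286, 1.4286, -1.5714
Σ(x_t−x̄)(x_{t+1}−x̄) = (5.8980) + (-3.8163) + (5.6122) + (-1.5306) + (0.6122) + (-2.2449) = 4.5306
Denominator Σ(x_t−x̄)² = 31.7143
r_1 = 4.5306 / 31.7143 = 0.143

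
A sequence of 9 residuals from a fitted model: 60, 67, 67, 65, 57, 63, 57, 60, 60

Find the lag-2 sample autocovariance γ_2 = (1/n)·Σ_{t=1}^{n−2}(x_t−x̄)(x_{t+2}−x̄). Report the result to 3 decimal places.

Mean x̄ = (60 + 67 + 67 + 65 + 57 + 63 + 57 + 60 + 60)/9 = 61.7778
Σ_{t=1}^{7}(x_t−x̄)(x_{t+2}−x̄) = 15.6790
γ_2 = 15.6790 / 9 = 1.742

1.742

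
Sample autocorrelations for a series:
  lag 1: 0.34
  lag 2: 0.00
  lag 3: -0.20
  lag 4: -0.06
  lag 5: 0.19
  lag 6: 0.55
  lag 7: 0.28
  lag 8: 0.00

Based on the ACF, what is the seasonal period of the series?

The largest autocorrelation is r_6 = 0.55; the remaining lags stay at or below 0.34. The elevated value at lag 1 (0.34), dropping to 0.00 at lag 2, reflects decaying short-term dependence rather than seasonality.
The dominant spike at lag 6 indicates a seasonal period of 6.

6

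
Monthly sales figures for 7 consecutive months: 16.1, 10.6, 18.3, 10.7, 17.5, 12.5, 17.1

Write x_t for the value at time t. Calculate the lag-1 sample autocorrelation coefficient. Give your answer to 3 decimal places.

Mean x̄ = (16.1 + 10.6 + 18.3 + 10.7 + 17.5 + 12.5 + 17.1)/7 = 14.6857
Σ(x_t−x̄)(x_{t+1}−x̄) = (-5.7784) + (-14.7669) + (-14.4055) + (-11.2169) + (-6.1512) + (-5.2769) = -57.5959
Denominator Σ(x_t−x̄)² = 66.1686
r_1 = -57.5959 / 66.1686 = -0.870

-0.870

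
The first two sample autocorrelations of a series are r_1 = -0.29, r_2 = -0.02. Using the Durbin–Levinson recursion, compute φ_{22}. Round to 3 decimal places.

-0.114

φ_{22} = (r_2 − r_1²) / (1 − r_1²)
r_1² = (-0.29)² = 0.0841
Numerator = -0.02 − 0.0841 = -0.1041; denominator = 1 − 0.0841 = 0.9159
φ_{22} = -0.1041 / 0.9159 = -0.114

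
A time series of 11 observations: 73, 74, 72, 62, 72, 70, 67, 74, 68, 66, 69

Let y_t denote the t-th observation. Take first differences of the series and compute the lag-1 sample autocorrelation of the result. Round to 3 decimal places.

First differences Δy: 1, -2, -10, 10, -2, -3, 7, -6, -2, 3
Mean of differences = -0.4000
Numerator Σ(Δy_t−Δȳ)(Δy_{t+1}−Δȳ) = -156.3600
Denominator Σ(Δy_t−Δȳ)² = 314.4000
r_1(Δy) = -156.3600 / 314.4000 = -0.497

-0.497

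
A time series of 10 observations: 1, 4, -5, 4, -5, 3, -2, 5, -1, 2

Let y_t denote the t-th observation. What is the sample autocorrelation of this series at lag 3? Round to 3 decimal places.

-0.589

Mean ȳ = (1 + 4 − 5 + 4 − 5 + 3 − 2 + 5 − 1 + 2)/10 = 0.6000
Σ(y_t−ȳ)(y_{t+3}−ȳ) = (1.3600) + (-19.0400) + (-13.4400) + (-8.8400) + (-24.6400) + (-3.8400) + (-3.6400) = -72.0800
Denominator Σ(y_t−ȳ)² = 122.4000
r_3 = -72.0800 / 122.4000 = -0.589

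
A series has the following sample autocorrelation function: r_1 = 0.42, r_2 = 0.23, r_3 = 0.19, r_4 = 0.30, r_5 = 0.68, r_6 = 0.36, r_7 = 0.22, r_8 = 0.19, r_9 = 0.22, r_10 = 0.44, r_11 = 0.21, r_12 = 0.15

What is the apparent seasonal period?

5

The largest autocorrelation is r_5 = 0.68, with a weaker echo at lag 10 (0.44); the remaining lags stay at or below 0.42. The elevated value at lag 1 (0.42), dropping to 0.23 at lag 2, reflects decaying short-term dependence rather than seasonality.
The dominant spike at lag 5 indicates a seasonal period of 5.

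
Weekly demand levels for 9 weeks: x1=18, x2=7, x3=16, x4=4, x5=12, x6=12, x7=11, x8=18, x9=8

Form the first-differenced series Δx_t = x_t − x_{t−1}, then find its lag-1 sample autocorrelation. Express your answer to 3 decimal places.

-0.672

First differences Δx: -11, 9, -12, 8, 0, -1, 7, -10
Mean of differences = -1.2500
Numerator Σ(Δx_t−Δx̄)(Δx_{t+1}−Δx̄) = -367.8125
Denominator Σ(Δx_t−Δx̄)² = 547.5000
r_1(Δx) = -367.8125 / 547.5000 = -0.672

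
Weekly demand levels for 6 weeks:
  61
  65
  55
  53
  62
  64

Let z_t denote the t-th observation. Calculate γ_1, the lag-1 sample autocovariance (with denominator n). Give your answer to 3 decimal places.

1.500

Mean z̄ = (61 + 65 + 55 + 53 + 62 + 64)/6 = 60.0000
Σ_{t=1}^{5}(z_t−z̄)(z_{t+1}−z̄) = 9.0000
γ_1 = 9.0000 / 6 = 1.500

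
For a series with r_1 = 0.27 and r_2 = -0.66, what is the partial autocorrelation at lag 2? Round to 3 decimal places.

φ_{22} = (r_2 − r_1²) / (1 − r_1²)
r_1² = (0.27)² = 0.0729
Numerator = -0.66 − 0.0729 = -0.7329; denominator = 1 − 0.0729 = 0.9271
φ_{22} = -0.7329 / 0.9271 = -0.791

-0.791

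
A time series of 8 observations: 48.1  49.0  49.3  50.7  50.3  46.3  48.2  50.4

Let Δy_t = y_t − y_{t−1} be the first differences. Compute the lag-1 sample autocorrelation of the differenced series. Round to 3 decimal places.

First differences Δy: 0.9, 0.3, 1.4, -0.4, -4.0, 1.9, 2.2
Mean of differences = 0.3286
Numerator Σ(Δy_t−Δȳ)(Δy_{t+1}−Δȳ) = -1.5351
Denominator Σ(Δy_t−Δȳ)² = 26.7143
r_1(Δy) = -1.5351 / 26.7143 = -0.057

-0.057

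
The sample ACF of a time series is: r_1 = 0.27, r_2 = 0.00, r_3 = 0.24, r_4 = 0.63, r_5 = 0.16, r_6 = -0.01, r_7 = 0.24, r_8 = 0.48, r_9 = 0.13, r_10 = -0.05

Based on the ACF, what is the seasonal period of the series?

4

The largest autocorrelation is r_4 = 0.63, with a weaker echo at lag 8 (0.48); the remaining lags stay at or below 0.27. The elevated value at lag 1 (0.27), dropping to 0.00 at lag 2, reflects decaying short-term dependence rather than seasonality.
The dominant spike at lag 4 indicates a seasonal period of 4.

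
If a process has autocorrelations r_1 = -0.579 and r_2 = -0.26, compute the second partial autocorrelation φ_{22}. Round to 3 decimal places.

φ_{22} = (r_2 − r_1²) / (1 − r_1²)
r_1² = (-0.579)² = 0.335241
Numerator = -0.26 − 0.3352 = -0.5952; denominator = 1 − 0.3352 = 0.6648
φ_{22} = -0.5952 / 0.6648 = -0.895

-0.895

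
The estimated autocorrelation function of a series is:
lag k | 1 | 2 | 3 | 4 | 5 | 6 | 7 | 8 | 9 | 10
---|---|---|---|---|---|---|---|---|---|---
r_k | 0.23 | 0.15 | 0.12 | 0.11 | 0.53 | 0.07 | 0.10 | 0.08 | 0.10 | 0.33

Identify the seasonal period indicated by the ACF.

5

The largest autocorrelation is r_5 = 0.53, with a weaker echo at lag 10 (0.33); the remaining lags stay at or below 0.23. The elevated value at lag 1 (0.23), dropping to 0.15 at lag 2, reflects decaying short-term dependence rather than seasonality.
The dominant spike at lag 5 indicates a seasonal period of 5.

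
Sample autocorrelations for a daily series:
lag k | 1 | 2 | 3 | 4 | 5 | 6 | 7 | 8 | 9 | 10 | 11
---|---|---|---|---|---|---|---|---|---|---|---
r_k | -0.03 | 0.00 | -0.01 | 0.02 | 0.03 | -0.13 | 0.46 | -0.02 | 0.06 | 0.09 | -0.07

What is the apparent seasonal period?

7

The largest autocorrelation is r_7 = 0.46; the remaining lags stay at or below 0.09.
The dominant spike at lag 7 indicates a seasonal period of 7.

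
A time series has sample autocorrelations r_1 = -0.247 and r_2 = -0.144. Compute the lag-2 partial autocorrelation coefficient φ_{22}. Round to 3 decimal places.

-0.218

φ_{22} = (r_2 − r_1²) / (1 − r_1²)
r_1² = (-0.247)² = 0.061009
Numerator = -0.144 − 0.0610 = -0.2050; denominator = 1 − 0.0610 = 0.9390
φ_{22} = -0.2050 / 0.9390 = -0.218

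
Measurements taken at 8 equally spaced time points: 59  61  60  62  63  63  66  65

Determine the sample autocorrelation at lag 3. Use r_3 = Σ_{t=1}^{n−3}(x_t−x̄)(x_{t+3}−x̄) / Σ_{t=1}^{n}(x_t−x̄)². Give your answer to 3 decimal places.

Mean x̄ = (59 + 61 + 60 + 62 + 63 + 63 + 66 + 65)/8 = 62.3750
Deviations from mean: -3.3750, -1.3750, -2.3750, -0.3750, 0.6250, 0.6250, 3.6250, 2.6250
Numerator Σ_{t=1}^{5}(x_t−x̄)(x_{t+3}−x̄) = -0.7969
Denominator Σ(x_t−x̄)² = 39.8750
r_3 = -0.7969 / 39.8750 = -0.020

-0.020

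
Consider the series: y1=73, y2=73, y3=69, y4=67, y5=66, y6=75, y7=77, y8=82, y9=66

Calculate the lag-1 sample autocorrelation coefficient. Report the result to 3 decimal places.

Mean ȳ = (73 + 73 + 69 + 67 + 66 + 75 + 77 + 82 + 66)/9 = 72.0000
Numerator Σ_{t=1}^{8}(y_t−ȳ)(y_{t+1}−ȳ) = 30.0000
Denominator Σ(y_t−ȳ)² = 242.0000
r_1 = 30.0000 / 242.0000 = 0.124

0.124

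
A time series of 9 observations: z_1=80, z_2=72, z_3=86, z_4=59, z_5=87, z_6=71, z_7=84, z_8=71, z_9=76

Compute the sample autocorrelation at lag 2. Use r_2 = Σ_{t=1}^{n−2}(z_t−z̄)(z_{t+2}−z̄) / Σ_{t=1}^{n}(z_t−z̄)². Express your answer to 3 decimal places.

0.632

Mean z̄ = (80 + 72 + 86 + 59 + 87 + 71 + 84 + 71 + 76)/9 = 76.2222
Numerator Σ_{t=1}^{7}(z_t−z̄)(z_{t+2}−z̄) = 414.3457
Denominator Σ(z_t−z̄)² = 655.5556
r_2 = 414.3457 / 655.5556 = 0.632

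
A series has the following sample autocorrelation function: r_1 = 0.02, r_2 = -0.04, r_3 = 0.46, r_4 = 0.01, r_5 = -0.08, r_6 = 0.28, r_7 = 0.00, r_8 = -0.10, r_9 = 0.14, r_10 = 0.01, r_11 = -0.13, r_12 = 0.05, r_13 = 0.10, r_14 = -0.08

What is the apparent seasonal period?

The largest autocorrelation is r_3 = 0.46, with a weaker echo at lag 6 (0.28); the remaining lags stay at or below 0.14.
The dominant spike at lag 3 indicates a seasonal period of 3.

3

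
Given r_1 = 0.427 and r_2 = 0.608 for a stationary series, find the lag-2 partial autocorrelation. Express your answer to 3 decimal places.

0.521

φ_{22} = (r_2 − r_1²) / (1 − r_1²)
r_1² = (0.427)² = 0.182329
Numerator = 0.608 − 0.1823 = 0.4257; denominator = 1 − 0.1823 = 0.8177
φ_{22} = 0.4257 / 0.8177 = 0.521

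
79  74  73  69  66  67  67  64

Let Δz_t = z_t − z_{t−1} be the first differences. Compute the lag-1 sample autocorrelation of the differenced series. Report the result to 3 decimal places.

-0.055

First differences Δz: -5, -1, -4, -3, 1, 0, -3
Mean of differences = -2.1429
Numerator Σ(Δz_t−Δz̄)(Δz_{t+1}−Δz̄) = -1.5918
Denominator Σ(Δz_t−Δz̄)² = 28.8571
r_1(Δz) = -1.5918 / 28.8571 = -0.055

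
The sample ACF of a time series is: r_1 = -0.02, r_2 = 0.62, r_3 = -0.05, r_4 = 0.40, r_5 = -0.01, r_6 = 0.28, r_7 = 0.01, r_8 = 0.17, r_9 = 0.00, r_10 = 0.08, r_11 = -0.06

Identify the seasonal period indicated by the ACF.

2

The largest autocorrelation is r_2 = 0.62, with weaker echoes at lags 4 (0.40), 6 (0.28) and 8 (0.17); the remaining lags stay at or below 0.08.
The dominant spike at lag 2 indicates a seasonal period of 2.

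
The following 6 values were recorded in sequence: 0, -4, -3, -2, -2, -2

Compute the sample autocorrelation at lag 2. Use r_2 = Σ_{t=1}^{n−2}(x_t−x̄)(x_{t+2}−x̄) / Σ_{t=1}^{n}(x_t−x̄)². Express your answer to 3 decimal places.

Mean x̄ = (0 − 4 − 3 − 2 − 2 − 2)/6 = -2.1667
Σ(x_t−x̄)(x_{t+2}−x̄) = (-1.8056) + (-0.3056) + (-0.1389) + (0.0278) = -2.2222
Denominator Σ(x_t−x̄)² = 8.8333
r_2 = -2.2222 / 8.8333 = -0.252

-0.252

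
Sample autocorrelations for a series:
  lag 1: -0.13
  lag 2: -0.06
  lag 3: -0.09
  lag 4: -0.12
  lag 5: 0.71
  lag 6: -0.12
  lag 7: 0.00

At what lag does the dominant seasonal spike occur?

The largest autocorrelation is r_5 = 0.71; the remaining lags stay at or below 0.00.
The dominant spike at lag 5 indicates a seasonal period of 5.

5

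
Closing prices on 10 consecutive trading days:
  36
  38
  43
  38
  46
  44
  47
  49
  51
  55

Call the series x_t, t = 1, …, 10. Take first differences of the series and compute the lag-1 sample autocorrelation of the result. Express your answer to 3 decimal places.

-0.791

First differences Δx: 2, 5, -5, 8, -2, 3, 2, 2, 4
Mean of differences = 2.1111
Numerator Σ(Δx_t−Δx̄)(Δx_{t+1}−Δx̄) = -90.9012
Denominator Σ(Δx_t−Δx̄)² = 114.8889
r_1(Δx) = -90.9012 / 114.8889 = -0.791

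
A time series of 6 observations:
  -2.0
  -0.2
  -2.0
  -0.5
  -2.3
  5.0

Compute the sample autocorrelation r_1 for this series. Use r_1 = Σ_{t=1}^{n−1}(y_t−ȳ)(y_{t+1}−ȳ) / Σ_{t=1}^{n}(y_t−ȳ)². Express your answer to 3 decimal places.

-0.272

Mean ȳ = (-2.0 − 0.2 − 2.0 − 0.5 − 2.3 + 5.0)/6 = -0.3333
Deviations from mean: -1.6667, 0.1333, -1.6667, -0.1667, -1.9667, 5.3333
Σ(y_t−ȳ)(y_{t+1}−ȳ) = (-0.2222) + (-0.2222) + (0.2778) + (0.3278) + (-10.4889) = -10.3278
Denominator Σ(y_t−ȳ)² = 37.9133
r_1 = -10.3278 / 37.9133 = -0.272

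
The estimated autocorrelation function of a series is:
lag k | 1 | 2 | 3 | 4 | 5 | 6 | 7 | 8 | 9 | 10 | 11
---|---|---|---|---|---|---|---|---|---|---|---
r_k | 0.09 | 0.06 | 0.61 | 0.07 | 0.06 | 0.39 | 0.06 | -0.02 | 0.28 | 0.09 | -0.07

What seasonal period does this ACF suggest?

The largest autocorrelation is r_3 = 0.61, with weaker echoes at lags 6 (0.39) and 9 (0.28); the remaining lags stay at or below 0.09.
The dominant spike at lag 3 indicates a seasonal period of 3.

3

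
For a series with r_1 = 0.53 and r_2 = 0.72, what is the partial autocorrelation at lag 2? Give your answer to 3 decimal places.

φ_{22} = (r_2 − r_1²) / (1 − r_1²)
r_1² = (0.53)² = 0.2809
Numerator = 0.72 − 0.2809 = 0.4391; denominator = 1 − 0.2809 = 0.7191
φ_{22} = 0.4391 / 0.7191 = 0.611

0.611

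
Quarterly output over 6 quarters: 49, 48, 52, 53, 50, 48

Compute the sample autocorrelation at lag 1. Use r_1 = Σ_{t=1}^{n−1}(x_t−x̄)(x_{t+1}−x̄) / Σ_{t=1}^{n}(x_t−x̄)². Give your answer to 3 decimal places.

0.182

Mean x̄ = (49 + 48 + 52 + 53 + 50 + 48)/6 = 50.0000
Deviations from mean: -1.0000, -2.0000, 2.0000, 3.0000, 0.0000, -2.0000
Numerator Σ_{t=1}^{5}(x_t−x̄)(x_{t+1}−x̄) = 4.0000
Denominator Σ(x_t−x̄)² = 22.0000
r_1 = 4.0000 / 22.0000 = 0.182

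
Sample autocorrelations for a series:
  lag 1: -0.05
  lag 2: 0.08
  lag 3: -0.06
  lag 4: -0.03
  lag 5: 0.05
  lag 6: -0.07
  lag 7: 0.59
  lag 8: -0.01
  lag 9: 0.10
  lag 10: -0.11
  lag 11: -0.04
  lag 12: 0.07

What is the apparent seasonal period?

The largest autocorrelation is r_7 = 0.59; the remaining lags stay at or below 0.10.
The dominant spike at lag 7 indicates a seasonal period of 7.

7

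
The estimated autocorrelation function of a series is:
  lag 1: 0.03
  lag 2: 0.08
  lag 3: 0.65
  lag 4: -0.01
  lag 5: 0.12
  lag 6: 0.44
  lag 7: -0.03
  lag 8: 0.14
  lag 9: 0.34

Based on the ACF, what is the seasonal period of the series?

3

The largest autocorrelation is r_3 = 0.65, with weaker echoes at lags 6 (0.44) and 9 (0.34); the remaining lags stay at or below 0.14.
The dominant spike at lag 3 indicates a seasonal period of 3.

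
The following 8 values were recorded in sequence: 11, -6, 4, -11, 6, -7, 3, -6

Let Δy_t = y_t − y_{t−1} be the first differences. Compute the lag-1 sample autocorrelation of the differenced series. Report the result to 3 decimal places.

-0.825

First differences Δy: -17, 10, -15, 17, -13, 10, -9
Mean of differences = -2.4286
Numerator Σ(Δy_t−Δȳ)(Δy_{t+1}−Δȳ) = -1000.0408
Denominator Σ(Δy_t−Δȳ)² = 1211.7143
r_1(Δy) = -1000.0408 / 1211.7143 = -0.825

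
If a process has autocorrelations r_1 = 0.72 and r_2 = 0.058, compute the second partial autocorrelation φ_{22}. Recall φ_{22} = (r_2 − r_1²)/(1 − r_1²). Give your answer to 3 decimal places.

φ_{22} = (r_2 − r_1²) / (1 − r_1²)
r_1² = (0.72)² = 0.5184
Numerator = 0.058 − 0.5184 = -0.4604; denominator = 1 − 0.5184 = 0.4816
φ_{22} = -0.4604 / 0.4816 = -0.956

-0.956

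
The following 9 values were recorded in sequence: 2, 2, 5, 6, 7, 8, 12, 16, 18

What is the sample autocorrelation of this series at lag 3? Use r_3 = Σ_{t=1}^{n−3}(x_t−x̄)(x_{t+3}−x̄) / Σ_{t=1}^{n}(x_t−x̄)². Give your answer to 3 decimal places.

0.010

Mean x̄ = (2 + 2 + 5 + 6 + 7 + 8 + 12 + 16 + 18)/9 = 8.4444
Numerator Σ_{t=1}^{6}(x_t−x̄)(x_{t+3}−x̄) = 2.7407
Denominator Σ(x_t−x̄)² = 264.2222
r_3 = 2.7407 / 264.2222 = 0.010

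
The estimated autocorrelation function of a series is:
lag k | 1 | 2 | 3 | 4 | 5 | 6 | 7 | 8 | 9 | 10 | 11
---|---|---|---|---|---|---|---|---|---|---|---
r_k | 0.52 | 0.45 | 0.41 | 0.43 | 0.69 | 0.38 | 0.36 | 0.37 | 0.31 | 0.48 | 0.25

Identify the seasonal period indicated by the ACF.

The largest autocorrelation is r_5 = 0.69; the remaining lags stay at or below 0.52. The elevated value at lag 1 (0.52), dropping to 0.45 at lag 2, reflects decaying short-term dependence rather than seasonality.
The dominant spike at lag 5 indicates a seasonal period of 5.

5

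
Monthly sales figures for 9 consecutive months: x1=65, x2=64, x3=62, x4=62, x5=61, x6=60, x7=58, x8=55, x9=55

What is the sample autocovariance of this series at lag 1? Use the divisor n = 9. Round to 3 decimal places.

7.612

Mean x̄ = (65 + 64 + 62 + 62 + 61 + 60 + 58 + 55 + 55)/9 = 60.2222
Σ_{t=1}^{8}(x_t−x̄)(x_{t+1}−x̄) = 68.5062
γ_1 = 68.5062 / 9 = 7.612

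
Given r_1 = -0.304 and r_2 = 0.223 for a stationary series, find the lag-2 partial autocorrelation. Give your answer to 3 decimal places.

φ_{22} = (r_2 − r_1²) / (1 − r_1²)
r_1² = (-0.304)² = 0.092416
Numerator = 0.223 − 0.0924 = 0.1306; denominator = 1 − 0.0924 = 0.9076
φ_{22} = 0.1306 / 0.9076 = 0.144

0.144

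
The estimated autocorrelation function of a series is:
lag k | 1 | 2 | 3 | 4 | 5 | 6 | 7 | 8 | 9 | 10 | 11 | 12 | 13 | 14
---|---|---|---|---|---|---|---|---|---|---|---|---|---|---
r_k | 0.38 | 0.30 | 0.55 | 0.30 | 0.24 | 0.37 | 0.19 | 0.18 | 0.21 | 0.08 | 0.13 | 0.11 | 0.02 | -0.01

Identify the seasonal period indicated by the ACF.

3

The largest autocorrelation is r_3 = 0.55; the remaining lags stay at or below 0.38. The elevated value at lag 1 (0.38), dropping to 0.30 at lag 2, reflects decaying short-term dependence rather than seasonality.
The dominant spike at lag 3 indicates a seasonal period of 3.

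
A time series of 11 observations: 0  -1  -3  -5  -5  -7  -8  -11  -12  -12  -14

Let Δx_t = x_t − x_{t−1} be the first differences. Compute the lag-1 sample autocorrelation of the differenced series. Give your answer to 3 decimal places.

First differences Δx: -1, -2, -2, 0, -2, -1, -3, -1, 0, -2
Mean of differences = -1.4000
Numerator Σ(Δx_t−Δx̄)(Δx_{t+1}−Δx̄) = -3.3600
Denominator Σ(Δx_t−Δx̄)² = 8.4000
r_1(Δx) = -3.3600 / 8.4000 = -0.400

-0.400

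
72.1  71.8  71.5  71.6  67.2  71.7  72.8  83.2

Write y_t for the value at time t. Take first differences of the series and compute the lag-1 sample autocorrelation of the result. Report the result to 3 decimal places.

-0.060

First differences Δy: -0.3, -0.3, 0.1, -4.4, 4.5, 1.1, 10.4
Mean of differences = 1.5857
Numerator Σ(Δy_t−Δȳ)(Δy_{t+1}−Δȳ) = -7.8902
Denominator Σ(Δy_t−Δȳ)² = 131.5686
r_1(Δy) = -7.8902 / 131.5686 = -0.060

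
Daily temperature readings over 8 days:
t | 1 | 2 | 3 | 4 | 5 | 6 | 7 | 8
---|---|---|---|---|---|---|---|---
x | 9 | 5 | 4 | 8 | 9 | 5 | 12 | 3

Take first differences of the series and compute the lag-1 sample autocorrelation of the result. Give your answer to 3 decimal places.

-0.490

First differences Δx: -4, -1, 4, 1, -4, 7, -9
Mean of differences = -0.8571
Numerator Σ(Δx_t−Δx̄)(Δx_{t+1}−Δx̄) = -85.7347
Denominator Σ(Δx_t−Δx̄)² = 174.8571
r_1(Δx) = -85.7347 / 174.8571 = -0.490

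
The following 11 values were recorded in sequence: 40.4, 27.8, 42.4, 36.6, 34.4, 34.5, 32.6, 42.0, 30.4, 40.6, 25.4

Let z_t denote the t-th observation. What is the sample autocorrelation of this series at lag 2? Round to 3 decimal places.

Mean z̄ = (40.4 + 27.8 + 42.4 + 36.6 + 34.4 + 34.5 + 32.6 + 42.0 + 30.4 + 40.6 + 25.4)/11 = 35.1909
Numerator Σ_{t=1}^{9}(z_t−z̄)(z_{t+2}−z̄) = 113.9589
Denominator Σ(z_t−z̄)² = 337.9691
r_2 = 113.9589 / 337.9691 = 0.337

0.337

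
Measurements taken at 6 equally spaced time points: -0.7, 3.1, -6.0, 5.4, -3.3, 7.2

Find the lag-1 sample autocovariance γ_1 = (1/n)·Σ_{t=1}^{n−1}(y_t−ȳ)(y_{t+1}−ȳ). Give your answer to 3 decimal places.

-15.815

Mean ȳ = (-0.7 + 3.1 − 6.0 + 5.4 − 3.3 + 7.2)/6 = 0.9500
Deviations: -1.6500, 2.1500, -6.9500, 4.4500, -4.2500, 6.2500
Σ_{t=1}^{5}(y_t−ȳ)(y_{t+1}−ȳ) = -94.8925
γ_1 = -94.8925 / 6 = -15.815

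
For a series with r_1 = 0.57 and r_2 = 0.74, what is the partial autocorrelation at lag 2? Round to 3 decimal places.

φ_{22} = (r_2 − r_1²) / (1 − r_1²)
r_1² = (0.57)² = 0.3249
Numerator = 0.74 − 0.3249 = 0.4151; denominator = 1 − 0.3249 = 0.6751
φ_{22} = 0.4151 / 0.6751 = 0.615

0.615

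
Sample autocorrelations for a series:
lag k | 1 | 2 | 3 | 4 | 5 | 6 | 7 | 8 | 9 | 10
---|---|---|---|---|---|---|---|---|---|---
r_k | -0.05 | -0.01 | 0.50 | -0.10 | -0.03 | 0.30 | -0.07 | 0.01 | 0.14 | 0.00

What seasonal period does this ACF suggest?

The largest autocorrelation is r_3 = 0.50, with a weaker echo at lag 6 (0.30); the remaining lags stay at or below 0.14.
The dominant spike at lag 3 indicates a seasonal period of 3.

3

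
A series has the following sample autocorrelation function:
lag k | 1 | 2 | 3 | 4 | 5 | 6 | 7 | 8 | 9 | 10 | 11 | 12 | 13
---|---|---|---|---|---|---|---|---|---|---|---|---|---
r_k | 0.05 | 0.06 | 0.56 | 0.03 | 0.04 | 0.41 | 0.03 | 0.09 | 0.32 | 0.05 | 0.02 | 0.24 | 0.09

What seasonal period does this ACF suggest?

The largest autocorrelation is r_3 = 0.56, with weaker echoes at lags 6 (0.41), 9 (0.32) and 12 (0.24); the remaining lags stay at or below 0.09.
The dominant spike at lag 3 indicates a seasonal period of 3.

3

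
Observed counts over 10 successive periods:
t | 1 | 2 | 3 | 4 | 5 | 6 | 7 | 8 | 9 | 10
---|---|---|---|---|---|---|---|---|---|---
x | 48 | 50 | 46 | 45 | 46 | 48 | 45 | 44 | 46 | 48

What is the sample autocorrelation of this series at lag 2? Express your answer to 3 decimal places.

-0.445

Mean x̄ = (48 + 50 + 46 + 45 + 46 + 48 + 45 + 44 + 46 + 48)/10 = 46.6000
Numerator Σ_{t=1}^{8}(x_t−x̄)(x_{t+2}−x̄) = -13.5200
Denominator Σ(x_t−x̄)² = 30.4000
r_2 = -13.5200 / 30.4000 = -0.445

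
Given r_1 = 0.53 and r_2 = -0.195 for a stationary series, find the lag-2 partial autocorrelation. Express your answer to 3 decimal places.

φ_{22} = (r_2 − r_1²) / (1 − r_1²)
r_1² = (0.53)² = 0.2809
Numerator = -0.195 − 0.2809 = -0.4759; denominator = 1 − 0.2809 = 0.7191
φ_{22} = -0.4759 / 0.7191 = -0.662

-0.662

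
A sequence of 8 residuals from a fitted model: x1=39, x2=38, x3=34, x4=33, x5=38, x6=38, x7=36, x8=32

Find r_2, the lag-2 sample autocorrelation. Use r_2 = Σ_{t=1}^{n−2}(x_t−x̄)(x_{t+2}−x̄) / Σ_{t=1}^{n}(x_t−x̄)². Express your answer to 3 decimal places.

Mean x̄ = (39 + 38 + 34 + 33 + 38 + 38 + 36 + 32)/8 = 36.0000
Deviations from mean: 3.0000, 2.0000, -2.0000, -3.0000, 2.0000, 2.0000, 0.0000, -4.0000
Σ(x_t−x̄)(x_{t+2}−x̄) = (-6.0000) + (-6.0000) + (-4.0000) + (-6.0000) + (0.0000) + (-8.0000) = -30.0000
Denominator Σ(x_t−x̄)² = 50.0000
r_2 = -30.0000 / 50.0000 = -0.600

-0.600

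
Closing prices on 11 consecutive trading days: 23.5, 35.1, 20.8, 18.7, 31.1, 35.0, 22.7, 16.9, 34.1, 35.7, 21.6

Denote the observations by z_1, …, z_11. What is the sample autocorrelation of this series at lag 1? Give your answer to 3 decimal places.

Mean z̄ = (23.5 + 35.1 + 20.8 + 18.7 + 31.1 + 35.0 + 22.7 + 16.9 + 34.1 + 35.7 + 21.6)/11 = 26.8364
Numerator Σ_{t=1}^{10}(z_t−z̄)(z_{t+1}−z̄) = -75.0950
Denominator Σ(z_t−z̄)² = 541.4655
r_1 = -75.0950 / 541.4655 = -0.139

-0.139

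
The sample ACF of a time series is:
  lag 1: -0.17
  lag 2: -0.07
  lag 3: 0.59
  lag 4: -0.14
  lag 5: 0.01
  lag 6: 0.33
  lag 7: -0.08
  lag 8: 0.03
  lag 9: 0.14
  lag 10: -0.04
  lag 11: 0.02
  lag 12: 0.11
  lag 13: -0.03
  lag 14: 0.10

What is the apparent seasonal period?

The largest autocorrelation is r_3 = 0.59, with a weaker echo at lag 6 (0.33); the remaining lags stay at or below 0.14.
The dominant spike at lag 3 indicates a seasonal period of 3.

3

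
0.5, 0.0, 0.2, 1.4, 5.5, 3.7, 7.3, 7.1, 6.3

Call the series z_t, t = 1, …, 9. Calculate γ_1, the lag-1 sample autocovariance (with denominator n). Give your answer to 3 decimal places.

Mean z̄ = (0.5 + 0.0 + 0.2 + 1.4 + 5.5 + 3.7 + 7.3 + 7.1 + 6.3)/9 = 3.5556
Σ_{t=1}^{8}(z_t−z̄)(z_{t+1}−z̄) = 49.6580
γ_1 = 49.6580 / 9 = 5.518

5.518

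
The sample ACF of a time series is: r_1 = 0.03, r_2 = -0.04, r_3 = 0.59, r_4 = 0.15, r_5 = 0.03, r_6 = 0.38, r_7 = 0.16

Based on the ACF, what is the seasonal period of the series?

3

The largest autocorrelation is r_3 = 0.59, with a weaker echo at lag 6 (0.38); the remaining lags stay at or below 0.16.
The dominant spike at lag 3 indicates a seasonal period of 3.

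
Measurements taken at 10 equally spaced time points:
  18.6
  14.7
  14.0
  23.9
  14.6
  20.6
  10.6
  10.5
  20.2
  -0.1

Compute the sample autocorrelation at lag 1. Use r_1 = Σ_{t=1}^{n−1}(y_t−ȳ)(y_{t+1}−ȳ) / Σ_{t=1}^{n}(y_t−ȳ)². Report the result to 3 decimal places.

Mean ȳ = (18.6 + 14.7 + 14.0 + 23.9 + 14.6 + 20.6 + 10.6 + 10.5 + 20.2 − 0.1)/10 = 14.7600
Numerator Σ_{t=1}^{9}(y_t−ȳ)(y_{t+1}−ȳ) = -120.1136
Denominator Σ(y_t−ȳ)² = 418.8640
r_1 = -120.1136 / 418.8640 = -0.287

-0.287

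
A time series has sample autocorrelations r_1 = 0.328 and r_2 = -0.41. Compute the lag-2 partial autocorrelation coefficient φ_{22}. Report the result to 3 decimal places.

φ_{22} = (r_2 − r_1²) / (1 − r_1²)
r_1² = (0.328)² = 0.107584
Numerator = -0.41 − 0.1076 = -0.5176; denominator = 1 − 0.1076 = 0.8924
φ_{22} = -0.5176 / 0.8924 = -0.580

-0.580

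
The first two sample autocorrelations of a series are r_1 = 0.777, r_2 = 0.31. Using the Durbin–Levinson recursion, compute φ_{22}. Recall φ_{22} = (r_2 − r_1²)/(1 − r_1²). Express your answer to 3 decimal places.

-0.741

φ_{22} = (r_2 − r_1²) / (1 − r_1²)
r_1² = (0.777)² = 0.603729
Numerator = 0.31 − 0.6037 = -0.2937; denominator = 1 − 0.6037 = 0.3963
φ_{22} = -0.2937 / 0.3963 = -0.741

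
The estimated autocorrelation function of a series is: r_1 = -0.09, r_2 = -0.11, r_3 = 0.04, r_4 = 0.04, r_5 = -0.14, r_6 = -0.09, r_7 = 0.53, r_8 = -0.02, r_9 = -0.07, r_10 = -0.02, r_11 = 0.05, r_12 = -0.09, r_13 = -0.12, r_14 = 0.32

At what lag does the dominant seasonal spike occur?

The largest autocorrelation is r_7 = 0.53, with a weaker echo at lag 14 (0.32); the remaining lags stay at or below 0.05.
The dominant spike at lag 7 indicates a seasonal period of 7.

7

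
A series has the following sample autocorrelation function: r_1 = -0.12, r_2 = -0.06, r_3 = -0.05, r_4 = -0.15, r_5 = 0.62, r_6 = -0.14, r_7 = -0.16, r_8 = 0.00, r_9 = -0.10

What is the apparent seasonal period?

The largest autocorrelation is r_5 = 0.62; the remaining lags stay at or below 0.00.
The dominant spike at lag 5 indicates a seasonal period of 5.

5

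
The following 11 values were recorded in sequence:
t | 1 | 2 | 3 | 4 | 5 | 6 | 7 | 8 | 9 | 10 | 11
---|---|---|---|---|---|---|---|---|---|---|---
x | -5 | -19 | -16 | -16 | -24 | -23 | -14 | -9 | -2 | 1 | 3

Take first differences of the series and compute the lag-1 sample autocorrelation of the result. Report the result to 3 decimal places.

First differences Δx: -14, 3, 0, -8, 1, 9, 5, 7, 3, 2
Mean of differences = 0.8000
Numerator Σ(Δx_t−Δx̄)(Δx_{t+1}−Δx̄) = 49.3600
Denominator Σ(Δx_t−Δx̄)² = 431.6000
r_1(Δx) = 49.3600 / 431.6000 = 0.114

0.114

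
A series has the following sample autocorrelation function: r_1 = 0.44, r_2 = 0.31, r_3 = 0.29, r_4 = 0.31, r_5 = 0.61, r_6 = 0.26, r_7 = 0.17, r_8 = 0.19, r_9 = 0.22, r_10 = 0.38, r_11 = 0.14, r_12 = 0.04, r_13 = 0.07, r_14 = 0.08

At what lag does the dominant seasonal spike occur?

The largest autocorrelation is r_5 = 0.61; the remaining lags stay at or below 0.44. The elevated value at lag 1 (0.44), dropping to 0.31 at lag 2, reflects decaying short-term dependence rather than seasonality.
The dominant spike at lag 5 indicates a seasonal period of 5.

5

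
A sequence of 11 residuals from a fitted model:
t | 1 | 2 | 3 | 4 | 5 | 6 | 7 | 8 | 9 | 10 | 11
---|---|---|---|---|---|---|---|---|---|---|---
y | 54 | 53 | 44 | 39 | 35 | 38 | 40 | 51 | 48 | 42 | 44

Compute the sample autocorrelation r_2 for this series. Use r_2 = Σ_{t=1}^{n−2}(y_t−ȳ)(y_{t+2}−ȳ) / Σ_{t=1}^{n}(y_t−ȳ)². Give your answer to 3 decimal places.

-0.114

Mean ȳ = (54 + 53 + 44 + 39 + 35 + 38 + 40 + 51 + 48 + 42 + 44)/11 = 44.3636
Numerator Σ_{t=1}^{9}(y_t−ȳ)(y_{t+2}−ȳ) = -46.5372
Denominator Σ(y_t−ȳ)² = 406.5455
r_2 = -46.5372 / 406.5455 = -0.114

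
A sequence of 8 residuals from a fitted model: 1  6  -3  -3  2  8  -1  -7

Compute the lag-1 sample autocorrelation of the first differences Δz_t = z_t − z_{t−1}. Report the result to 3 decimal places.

-0.088

First differences Δz: 5, -9, 0, 5, 6, -9, -6
Mean of differences = -1.1429
Numerator Σ(Δz_t−Δz̄)(Δz_{t+1}−Δz̄) = -24.3061
Denominator Σ(Δz_t−Δz̄)² = 274.8571
r_1(Δz) = -24.3061 / 274.8571 = -0.088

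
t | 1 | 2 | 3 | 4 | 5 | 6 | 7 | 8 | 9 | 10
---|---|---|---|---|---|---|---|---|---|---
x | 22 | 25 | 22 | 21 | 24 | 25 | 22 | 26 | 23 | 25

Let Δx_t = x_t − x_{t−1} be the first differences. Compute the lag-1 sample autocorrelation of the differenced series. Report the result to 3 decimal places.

First differences Δx: 3, -3, -1, 3, 1, -3, 4, -3, 2
Mean of differences = 0.3333
Numerator Σ(Δx_t−Δx̄)(Δx_{t+1}−Δx̄) = -38.4444
Denominator Σ(Δx_t−Δx̄)² = 66.0000
r_1(Δx) = -38.4444 / 66.0000 = -0.582

-0.582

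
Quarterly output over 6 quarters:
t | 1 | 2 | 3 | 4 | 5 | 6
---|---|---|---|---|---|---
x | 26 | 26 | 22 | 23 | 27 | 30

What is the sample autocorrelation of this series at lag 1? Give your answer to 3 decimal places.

Mean x̄ = (26 + 26 + 22 + 23 + 27 + 30)/6 = 25.6667
Deviations from mean: 0.3333, 0.3333, -3.6667, -2.6667, 1.3333, 4.3333
Σ(x_t−x̄)(x_{t+1}−x̄) = (0.1111) + (-1.2222) + (9.7778) + (-3.5556) + (5.7778) = 10.8889
Denominator Σ(x_t−x̄)² = 41.3333
r_1 = 10.8889 / 41.3333 = 0.263

0.263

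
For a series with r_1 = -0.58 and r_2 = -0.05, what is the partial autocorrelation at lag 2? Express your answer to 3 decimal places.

φ_{22} = (r_2 − r_1²) / (1 − r_1²)
r_1² = (-0.58)² = 0.3364
Numerator = -0.05 − 0.3364 = -0.3864; denominator = 1 − 0.3364 = 0.6636
φ_{22} = -0.3864 / 0.6636 = -0.582

-0.582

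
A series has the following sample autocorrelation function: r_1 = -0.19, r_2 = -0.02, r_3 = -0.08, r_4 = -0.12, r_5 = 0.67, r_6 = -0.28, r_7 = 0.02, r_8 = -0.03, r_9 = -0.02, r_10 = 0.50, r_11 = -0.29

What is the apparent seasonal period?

5

The largest autocorrelation is r_5 = 0.67, with a weaker echo at lag 10 (0.50); the remaining lags stay at or below 0.02.
The dominant spike at lag 5 indicates a seasonal period of 5.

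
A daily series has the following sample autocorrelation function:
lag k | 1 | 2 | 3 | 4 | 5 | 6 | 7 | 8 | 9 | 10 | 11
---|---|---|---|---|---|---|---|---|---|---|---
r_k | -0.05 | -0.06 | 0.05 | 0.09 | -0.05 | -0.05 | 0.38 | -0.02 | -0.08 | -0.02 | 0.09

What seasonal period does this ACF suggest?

The largest autocorrelation is r_7 = 0.38; the remaining lags stay at or below 0.09.
The dominant spike at lag 7 indicates a seasonal period of 7.

7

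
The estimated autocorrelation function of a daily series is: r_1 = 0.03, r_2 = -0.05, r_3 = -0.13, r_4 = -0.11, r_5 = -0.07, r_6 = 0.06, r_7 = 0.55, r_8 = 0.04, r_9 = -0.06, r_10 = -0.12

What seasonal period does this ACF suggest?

7

The largest autocorrelation is r_7 = 0.55; the remaining lags stay at or below 0.06.
The dominant spike at lag 7 indicates a seasonal period of 7.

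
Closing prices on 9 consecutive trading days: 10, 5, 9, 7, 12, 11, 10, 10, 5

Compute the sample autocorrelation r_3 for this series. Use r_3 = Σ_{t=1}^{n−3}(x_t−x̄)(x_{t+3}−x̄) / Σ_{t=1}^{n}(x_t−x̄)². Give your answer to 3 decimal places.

-0.397

Mean x̄ = (10 + 5 + 9 + 7 + 12 + 11 + 10 + 10 + 5)/9 = 8.7778
Numerator Σ_{t=1}^{6}(x_t−x̄)(x_{t+3}−x̄) = -20.4815
Denominator Σ(x_t−x̄)² = 51.5556
r_3 = -20.4815 / 51.5556 = -0.397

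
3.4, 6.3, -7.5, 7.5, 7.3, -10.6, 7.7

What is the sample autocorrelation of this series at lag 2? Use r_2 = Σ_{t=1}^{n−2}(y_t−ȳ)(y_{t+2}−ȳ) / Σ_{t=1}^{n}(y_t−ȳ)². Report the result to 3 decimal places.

Mean ȳ = (3.4 + 6.3 − 7.5 + 7.5 + 7.3 − 10.6 + 7.7)/7 = 2.0143
Σ(y_t−ȳ)(y_{t+2}−ȳ) = (-13.1841) + (23.5102) + (-50.2898) + (-69.1984) + (30.0531) = -79.1090
Denominator Σ(y_t−ȳ)² = 360.2886
r_2 = -79.1090 / 360.2886 = -0.220

-0.220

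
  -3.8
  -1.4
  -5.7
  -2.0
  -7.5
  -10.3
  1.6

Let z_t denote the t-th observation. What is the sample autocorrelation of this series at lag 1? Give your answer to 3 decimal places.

Mean z̄ = (-3.8 − 1.4 − 5.7 − 2.0 − 7.5 − 10.3 + 1.6)/7 = -4.1571
Deviations from mean: 0.3571, 2.7571, -1.5429, 2.1571, -3.3429, -6.1429, 5.7571
Σ(z_t−z̄)(z_{t+1}−z̄) = (0.9847) + (-4.2539) + (-3.3282) + (-7.2110) + (20.5347) + (-35.3653) = -28.6390
Denominator Σ(z_t−z̄)² = 96.8171
r_1 = -28.6390 / 96.8171 = -0.296

-0.296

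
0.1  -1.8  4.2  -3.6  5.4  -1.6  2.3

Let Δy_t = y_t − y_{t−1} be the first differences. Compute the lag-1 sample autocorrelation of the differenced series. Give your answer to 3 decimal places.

First differences Δy: -1.9, 6.0, -7.8, 9.0, -7.0, 3.9
Mean of differences = 0.3667
Numerator Σ(Δy_t−Δȳ)(Δy_{t+1}−Δȳ) = -218.9078
Denominator Σ(Δy_t−Δȳ)² = 244.8533
r_1(Δy) = -218.9078 / 244.8533 = -0.894

-0.894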